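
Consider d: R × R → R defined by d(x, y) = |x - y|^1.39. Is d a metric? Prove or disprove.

No. d(x,y) = |x-y|^1.39 fails the triangle inequality since p = 1.39 > 1. Counterexample: x = -5, y = 1, z = 13. d(x,z) = |-5 - 13|^1.39 = 18^1.39 ≈ 55.5685, but d(x,y) + d(y,z) = 6^1.39 + 12^1.39 ≈ 12.0679 + 31.6273 = 43.6952. Since 55.5685 > 43.6952, the triangle inequality is violated.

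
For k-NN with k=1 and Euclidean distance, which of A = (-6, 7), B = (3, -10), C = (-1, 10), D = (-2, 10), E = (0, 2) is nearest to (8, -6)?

Distances: d(A) ≈ 19.105, d(B) ≈ 6.4031, d(C) ≈ 18.3576, d(D) ≈ 18.868, d(E) ≈ 11.3137. Nearest: B = (3, -10) with distance 6.4031.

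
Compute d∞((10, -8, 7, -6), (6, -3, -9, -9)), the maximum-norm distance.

max(|x_i - y_i|) = max(|10 - 6|, |-8 - (-3)|, |7 - (-9)|, |-6 - (-9)|) = max(4, 5, 16, 3) = 16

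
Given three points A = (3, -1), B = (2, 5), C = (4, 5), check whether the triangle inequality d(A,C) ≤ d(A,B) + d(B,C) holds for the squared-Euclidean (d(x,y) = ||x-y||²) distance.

d(A,B) = 1² + 6² = 37, d(B,C) = 2² + 0² = 4, d(A,C) = 1² + 6² = 37.
d(A,C) = 37 ≤ 37 + 4 = 41. Triangle inequality is satisfied.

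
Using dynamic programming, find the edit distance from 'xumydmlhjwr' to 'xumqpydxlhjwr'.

Let D[i][j] be the edit distance between the first i characters of 'xumydmlhjwr' and the first j characters of 'xumqpydxlhjwr', with D[i][0] = i, D[0][j] = j, and D[i][j] = D[i-1][j-1] if the characters match, else 1 + min(D[i-1][j], D[i][j-1], D[i-1][j-1]). Filling the table (rows: prefixes of 'xumydmlhjwr', columns: prefixes of 'xumqpydxlhjwr'):
     ε  x  u  m  q  p  y  d  x  l  h  j  w  r
  ε  0  1  2  3  4  5  6  7  8  9 10 11 12 13
  x  1  0  1  2  3  4  5  6  7  8  9 10 11 12
  u  2  1  0  1  2  3  4  5  6  7  8  9 10 11
  m  3  2  1  0  1  2  3  4  5  6  7  8  9 10
  y  4  3  2  1  1  2  2  3  4  5  6  7  8  9
  d  5  4  3  2  2  2  3  2  3  4  5  6  7  8
  m  6  5  4  3  3  3  3  3  3  4  5  6  7  8
  l  7  6  5  4  4  4  4  4  4  3  4  5  6  7
  h  8  7  6  5  5  5  5  5  5  4  3  4  5  6
  j  9  8  7  6  6  6  6  6  6  5  4  3  4  5
  w 10  9  8  7  7  7  7  7  7  6  5  4  3  4
  r 11 10  9  8  8  8  8  8  8  7  6  5  4  3
The bottom-right entry gives D[11][13] = 3, so no sequence of fewer than 3 edits works. Backtracking through the table gives one optimal edit sequence (3 edits):
  xumydmlhjwr → xumqydmlhjwr (ins q @4)
  xumqydmlhjwr → xumqpydmlhjwr (ins p @5)
  xumqpydmlhjwr → xumqpydxlhjwr (sub m→x @8)
Edit distance = 3.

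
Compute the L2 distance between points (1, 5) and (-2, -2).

(Σ|x_i - y_i|^2)^(1/2) = (|1 - (-2)|^2 + |5 - (-2)|^2)^(1/2)
= (3^2 + 7^2)^(1/2) = (9 + 49)^(1/2) = (58)^(1/2) ≈ 7.6158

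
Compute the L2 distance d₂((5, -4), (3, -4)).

√(Σ(x_i - y_i)²) = √((5 - 3)² + (-4 - (-4))²)
= √(2² + 0²) = √(4 + 0) = √4 = 2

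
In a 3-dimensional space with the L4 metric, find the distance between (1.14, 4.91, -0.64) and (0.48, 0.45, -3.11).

(Σ|x_i - y_i|^4)^(1/4) = (|1.14 - 0.48|^4 + |4.91 - 0.45|^4 + |-0.64 - (-3.11)|^4)^(1/4)
= (0.66^4 + 4.46^4 + 2.47^4)^(1/4) ≈ (0.1897 + 395.6758 + 37.221)^(1/4) = (433.0865)^(1/4) ≈ 4.5619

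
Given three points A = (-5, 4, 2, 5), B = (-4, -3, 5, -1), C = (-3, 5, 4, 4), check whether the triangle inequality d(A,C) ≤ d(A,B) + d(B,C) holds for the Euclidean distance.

d(A,B) = √(1² + 7² + 3² + 6²) = √95 ≈ 9.7468, d(B,C) = √(1² + 8² + 1² + 5²) = √91 ≈ 9.5394, d(A,C) = √(2² + 1² + 2² + 1²) = √10 ≈ 3.1623.
d(A,C) ≈ 3.1623 ≤ 9.7468 + 9.5394 = 19.2862. Triangle inequality is satisfied.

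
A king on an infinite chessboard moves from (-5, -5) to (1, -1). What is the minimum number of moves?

max(|x_i - y_i|) = max(|-5 - 1|, |-5 - (-1)|) = max(6, 4) = 6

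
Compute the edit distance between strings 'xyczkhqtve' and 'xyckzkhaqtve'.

Let D[i][j] be the edit distance between the first i characters of 'xyczkhqtve' and the first j characters of 'xyckzkhaqtve', with D[i][0] = i, D[0][j] = j, and D[i][j] = D[i-1][j-1] if the characters match, else 1 + min(D[i-1][j], D[i][j-1], D[i-1][j-1]). Filling the table (rows: prefixes of 'xyczkhqtve', columns: prefixes of 'xyckzkhaqtve'):
     ε  x  y  c  k  z  k  h  a  q  t  v  e
  ε  0  1  2  3  4  5  6  7  8  9 10 11 12
  x  1  0  1  2  3  4  5  6  7  8  9 10 11
  y  2  1  0  1  2  3  4  5  6  7  8  9 10
  c  3  2  1  0  1  2  3  4  5  6  7  8  9
  z  4  3  2  1  1  1  2  3  4  5  6  7  8
  k  5  4  3  2  1  2  1  2  3  4  5  6  7
  h  6  5  4  3  2  2  2  1  2  3  4  5  6
  q  7  6  5  4  3  3  3  2  2  2  3  4  5
  t  8  7  6  5  4  4  4  3  3  3  2  3  4
  v  9  8  7  6  5  5  5  4  4  4  3  2  3
  e 10  9  8  7  6  6  6  5  5  5  4  3  2
The bottom-right entry gives D[10][12] = 2, so no sequence of fewer than 2 edits works. Backtracking through the table gives one optimal edit sequence (2 edits):
  xyczkhqtve → xyckzkhqtve (ins k @4)
  xyckzkhqtve → xyckzkhaqtve (ins a @8)
Edit distance = 2.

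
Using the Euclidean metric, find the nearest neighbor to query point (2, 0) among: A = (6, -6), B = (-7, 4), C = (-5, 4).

Distances: d(A) ≈ 7.2111, d(B) ≈ 9.8489, d(C) ≈ 8.0623. Nearest: A = (6, -6) with distance 7.2111.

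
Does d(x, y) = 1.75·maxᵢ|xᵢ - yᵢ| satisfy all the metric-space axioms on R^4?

Yes. The L∞ (Chebyshev) norm induces a metric on R^4, and multiplying a metric by a positive constant 1.75 > 0 preserves all four axioms: non-negativity (1.75·||x-y|| ≥ 0), identity (1.75·||x-y|| = 0 ⟺ ||x-y|| = 0 ⟺ x = y), symmetry (||x-y|| = ||y-x||), and the triangle inequality (1.75·||x-z|| ≤ 1.75·||x-y|| + 1.75·||y-z||). So d is a metric.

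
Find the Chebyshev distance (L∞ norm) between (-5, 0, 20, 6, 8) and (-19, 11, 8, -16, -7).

max(|x_i - y_i|) = max(|-5 - (-19)|, |0 - 11|, |20 - 8|, |6 - (-16)|, |8 - (-7)|) = max(14, 11, 12, 22, 15) = 22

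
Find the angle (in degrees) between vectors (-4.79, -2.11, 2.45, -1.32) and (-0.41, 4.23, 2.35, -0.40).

With u = (-4.79, -2.11, 2.45, -1.32), v = (-0.41, 4.23, 2.35, -0.40):
u·v = (-4.79)·(-0.41) + (-2.11)·4.23 + 2.45·2.35 + (-1.32)·(-0.4) = 1.9639 + (-8.9253) + 5.7575 + 0.528 = -0.6759.
|u| = √((-4.79)² + (-2.11)² + 2.45² + (-1.32)²) = √(22.9441 + 4.4521 + 6.0025 + 1.7424) = √35.1411, |v| = √((-0.41)² + 4.23² + 2.35² + (-0.4)²) = √(0.1681 + 17.8929 + 5.5225 + 0.16) = √23.7435.
cos θ = (u·v)/(|u||v|) = -0.6759/(√35.1411·√23.7435) ≈ -0.023399
θ = arccos(-0.023399) ≈ 91.34°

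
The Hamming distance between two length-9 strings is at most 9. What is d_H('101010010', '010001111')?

Differing positions: 1, 2, 3, 5, 6, 7, 9. Hamming distance = 7. The maximum possible Hamming distance for length-9 strings is 9, so d_H/9 = 7/9 ≈ 0.7778.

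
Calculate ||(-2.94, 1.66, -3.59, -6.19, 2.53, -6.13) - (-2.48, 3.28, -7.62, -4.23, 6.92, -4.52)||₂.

√(Σ(x_i - y_i)²) = √((-2.94 - (-2.48))² + (1.66 - 3.28)² + (-3.59 - (-7.62))² + (-6.19 - (-4.23))² + (2.53 - 6.92)² + (-6.13 - (-4.52))²)
= √((-0.46)² + (-1.62)² + 4.03² + (-1.96)² + (-4.39)² + (-1.61)²) = √(0.2116 + 2.6244 + 16.2409 + 3.8416 + 19.2721 + 2.5921) = √44.7827 ≈ 6.692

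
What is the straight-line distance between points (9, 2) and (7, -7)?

√(Σ(x_i - y_i)²) = √((9 - 7)² + (2 - (-7))²)
= √(2² + 9²) = √(4 + 81) = √85 ≈ 9.2195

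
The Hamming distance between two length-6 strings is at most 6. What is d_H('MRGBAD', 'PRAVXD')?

Differing positions: 1, 3, 4, 5. Hamming distance = 4. The maximum possible Hamming distance for length-6 strings is 6, so d_H/6 = 4/6 ≈ 0.6667.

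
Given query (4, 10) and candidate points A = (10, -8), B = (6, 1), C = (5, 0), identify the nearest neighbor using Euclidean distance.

Distances: d(A) ≈ 18.9737, d(B) ≈ 9.2195, d(C) ≈ 10.0499. Nearest: B = (6, 1) with distance 9.2195.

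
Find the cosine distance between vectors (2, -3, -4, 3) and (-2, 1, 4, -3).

With u = (2, -3, -4, 3), v = (-2, 1, 4, -3):
u·v = 2·(-2) + (-3)·1 + (-4)·4 + 3·(-3) = (-4) + (-3) + (-16) + (-9) = -32.
|u| = √(2² + (-3)² + (-4)² + 3²) = √38, |v| = √((-2)² + 1² + 4² + (-3)²) = √30, so |u||v| = √(38·30) = √1140.
cos θ = (u·v)/(|u||v|) = -32/√1140 ≈ -0.9478
Cosine distance = 1 - cos θ ≈ 1 - (-0.9478) = 1.9478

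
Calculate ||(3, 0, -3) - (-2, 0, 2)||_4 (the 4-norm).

(Σ|x_i - y_i|^4)^(1/4) = (|3 - (-2)|^4 + |0 - 0|^4 + |-3 - 2|^4)^(1/4)
= (5^4 + 0^4 + 5^4)^(1/4) = (625 + 0 + 625)^(1/4) = (1250)^(1/4) ≈ 5.946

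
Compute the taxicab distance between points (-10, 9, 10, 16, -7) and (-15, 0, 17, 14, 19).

Σ|x_i - y_i| = |-10 - (-15)| + |9 - 0| + |10 - 17| + |16 - 14| + |-7 - 19| = 5 + 9 + 7 + 2 + 26 = 49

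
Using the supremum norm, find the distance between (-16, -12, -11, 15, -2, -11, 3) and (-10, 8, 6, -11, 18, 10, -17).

max(|x_i - y_i|) = max(|-16 - (-10)|, |-12 - 8|, |-11 - 6|, |15 - (-11)|, |-2 - 18|, |-11 - 10|, |3 - (-17)|) = max(6, 20, 17, 26, 20, 21, 20) = 26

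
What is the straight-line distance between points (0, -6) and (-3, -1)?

√(Σ(x_i - y_i)²) = √((0 - (-3))² + (-6 - (-1))²)
= √(3² + (-5)²) = √(9 + 25) = √34 ≈ 5.831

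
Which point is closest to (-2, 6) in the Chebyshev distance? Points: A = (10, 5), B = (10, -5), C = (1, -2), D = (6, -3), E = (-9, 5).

Distances: d(A) = 12, d(B) = 12, d(C) = 8, d(D) = 9, d(E) = 7. Nearest: E = (-9, 5) with distance 7.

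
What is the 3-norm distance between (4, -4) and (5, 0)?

(Σ|x_i - y_i|^3)^(1/3) = (|4 - 5|^3 + |-4 - 0|^3)^(1/3)
= (1^3 + 4^3)^(1/3) = (1 + 64)^(1/3) = (65)^(1/3) ≈ 4.0207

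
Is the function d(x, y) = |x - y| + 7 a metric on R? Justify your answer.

No. d fails identity of indiscernibles (specifically d(x,x) = 0): d(5, 5) = |5 - 5| + 7 = 0 + 7 = 7 ≠ 0.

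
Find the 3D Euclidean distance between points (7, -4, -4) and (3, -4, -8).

√(Σ(x_i - y_i)²) = √((7 - 3)² + (-4 - (-4))² + (-4 - (-8))²)
= √(4² + 0² + 4²) = √(16 + 0 + 16) = √32 ≈ 5.6569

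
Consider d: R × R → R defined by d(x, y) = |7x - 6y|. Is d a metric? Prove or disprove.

No. d fails symmetry: d(8, 1) = |7·8 - 6·1| = |50| = 50, but d(1, 8) = |7·1 - 6·8| = |-41| = 41. Since 50 ≠ 41, d(x,y) ≠ d(y,x) in general.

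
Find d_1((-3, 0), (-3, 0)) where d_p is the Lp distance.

Σ|x_i - y_i| = |-3 - (-3)| + |0 - 0| = 0 + 0 = 0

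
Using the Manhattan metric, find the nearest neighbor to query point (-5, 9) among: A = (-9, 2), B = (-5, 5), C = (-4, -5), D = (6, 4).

Distances: d(A) = 11, d(B) = 4, d(C) = 15, d(D) = 16. Nearest: B = (-5, 5) with distance 4.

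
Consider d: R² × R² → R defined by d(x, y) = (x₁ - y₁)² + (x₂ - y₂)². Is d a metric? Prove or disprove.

No. The squared Euclidean distance fails the triangle inequality. Counterexample: x = (0, 0), y = (3, 1), z = (6, 2). d(x,z) = 6² + 2² = 40, but d(x,y) + d(y,z) = (3² + 1²) + (3² + 1²) = 10 + 10 = 20. Since 40 > 20, the triangle inequality is violated. (Note: √d, the ordinary Euclidean distance, IS a metric.)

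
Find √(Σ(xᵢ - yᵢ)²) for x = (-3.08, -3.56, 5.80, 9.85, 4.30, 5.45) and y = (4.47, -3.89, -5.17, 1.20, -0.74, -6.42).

√(Σ(x_i - y_i)²) = √((-3.08 - 4.47)² + (-3.56 - (-3.89))² + (5.8 - (-5.17))² + (9.85 - 1.2)² + (4.3 - (-0.74))² + (5.45 - (-6.42))²)
= √((-7.55)² + 0.33² + 10.97² + 8.65² + 5.04² + 11.87²) = √(57.0025 + 0.1089 + 120.3409 + 74.8225 + 25.4016 + 140.8969) = √418.5733 ≈ 20.4591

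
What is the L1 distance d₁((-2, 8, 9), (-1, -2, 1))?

Σ|x_i - y_i| = |-2 - (-1)| + |8 - (-2)| + |9 - 1| = 1 + 10 + 8 = 19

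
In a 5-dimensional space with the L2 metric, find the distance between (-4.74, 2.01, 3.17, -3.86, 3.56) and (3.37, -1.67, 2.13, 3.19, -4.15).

(Σ|x_i - y_i|^2)^(1/2) = (|-4.74 - 3.37|^2 + |2.01 - (-1.67)|^2 + |3.17 - 2.13|^2 + |-3.86 - 3.19|^2 + |3.56 - (-4.15)|^2)^(1/2)
= (8.11^2 + 3.68^2 + 1.04^2 + 7.05^2 + 7.71^2)^(1/2) = (65.7721 + 13.5424 + 1.0816 + 49.7025 + 59.4441)^(1/2) = (189.5427)^(1/2) ≈ 13.7675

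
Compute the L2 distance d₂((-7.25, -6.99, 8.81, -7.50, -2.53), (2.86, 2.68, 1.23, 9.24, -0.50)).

√(Σ(x_i - y_i)²) = √((-7.25 - 2.86)² + (-6.99 - 2.68)² + (8.81 - 1.23)² + (-7.5 - 9.24)² + (-2.53 - (-0.5))²)
= √((-10.11)² + (-9.67)² + 7.58² + (-16.74)² + (-2.03)²) = √(102.2121 + 93.5089 + 57.4564 + 280.2276 + 4.1209) = √537.5259 ≈ 23.1846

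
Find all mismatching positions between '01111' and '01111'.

Differing positions: none. Hamming distance = 0.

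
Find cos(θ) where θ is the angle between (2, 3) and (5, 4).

With u = (2, 3), v = (5, 4):
u·v = 2·5 + 3·4 = 10 + 12 = 22.
|u| = √(2² + 3²) = √13, |v| = √(5² + 4²) = √41, so |u||v| = √(13·41) = √533.
cos θ = (u·v)/(|u||v|) = 22/√533 ≈ 0.9529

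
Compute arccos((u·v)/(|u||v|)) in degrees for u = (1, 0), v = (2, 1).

With u = (1, 0), v = (2, 1):
u·v = 1·2 + 0·1 = 2 + 0 = 2.
|u| = √(1² + 0²) = √1, |v| = √(2² + 1²) = √5, so |u||v| = √(1·5) = √5.
cos θ = (u·v)/(|u||v|) = 2/√5 ≈ 0.894427
θ = arccos(0.894427) ≈ 26.57°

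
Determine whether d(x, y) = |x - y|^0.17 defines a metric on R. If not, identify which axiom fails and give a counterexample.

Yes. With 0 < p = 0.17 ≤ 1, d(x,y) = |x-y|^0.17 is a metric on R. Non-negativity and symmetry are immediate; |x-y|^0.17 = 0 ⟺ |x-y| = 0 ⟺ x = y. For the triangle inequality, the function t ↦ t^0.17 is subadditive on [0,∞) when p ≤ 1, so |x-z|^0.17 ≤ (|x-y| + |y-z|)^0.17 ≤ |x-y|^0.17 + |y-z|^0.17.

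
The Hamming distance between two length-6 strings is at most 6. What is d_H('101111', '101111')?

Differing positions: none. Hamming distance = 0. The maximum possible Hamming distance for length-6 strings is 6, so d_H/6 = 0/6 = 0.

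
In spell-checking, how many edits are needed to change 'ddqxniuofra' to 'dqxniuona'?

Let D[i][j] be the edit distance between the first i characters of 'ddqxniuofra' and the first j characters of 'dqxniuona', with D[i][0] = i, D[0][j] = j, and D[i][j] = D[i-1][j-1] if the characters match, else 1 + min(D[i-1][j], D[i][j-1], D[i-1][j-1]). Filling the table (rows: prefixes of 'ddqxniuofra', columns: prefixes of 'dqxniuona'):
     ε  d  q  x  n  i  u  o  n  a
  ε  0  1  2  3  4  5  6  7  8  9
  d  1  0  1  2  3  4  5  6  7  8
  d  2  1  1  2  3  4  5  6  7  8
  q  3  2  1  2  3  4  5  6  7  8
  x  4  3  2  1  2  3  4  5  6  7
  n  5  4  3  2  1  2  3  4  5  6
  i  6  5  4  3  2  1  2  3  4  5
  u  7  6  5  4  3  2  1  2  3  4
  o  8  7  6  5  4  3  2  1  2  3
  f  9  8  7  6  5  4  3  2  2  3
  r 10  9  8  7  6  5  4  3  3  3
  a 11 10  9  8  7  6  5  4  4  3
The bottom-right entry gives D[11][9] = 3, so no sequence of fewer than 3 edits works. Backtracking through the table gives one optimal edit sequence (3 edits):
  ddqxniuofra → dqxniuofra (del d @1)
  dqxniuofra → dqxniuora (del f @8)
  dqxniuora → dqxniuona (sub r→n @8)
Edit distance = 3.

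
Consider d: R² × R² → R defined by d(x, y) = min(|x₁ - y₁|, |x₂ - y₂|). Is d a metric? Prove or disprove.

No. d fails identity of indiscernibles: take x = (0, 0) and y = (0, 4). Then d(x,y) = min(|0 - 0|, |0 - 4|) = min(0, 4) = 0, yet x ≠ y.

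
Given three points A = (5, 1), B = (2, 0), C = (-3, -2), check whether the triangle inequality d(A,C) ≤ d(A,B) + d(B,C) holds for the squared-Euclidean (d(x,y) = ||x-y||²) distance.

d(A,B) = 3² + 1² = 10, d(B,C) = 5² + 2² = 29, d(A,C) = 8² + 3² = 73.
d(A,C) = 73 > 10 + 29 = 39. Triangle inequality is VIOLATED. (Squared-Euclidean is not a metric — this is a counterexample.)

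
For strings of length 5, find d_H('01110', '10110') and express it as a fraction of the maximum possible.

Differing positions: 1, 2. Hamming distance = 2. The maximum possible Hamming distance for length-5 strings is 5, so d_H/5 = 2/5 = 0.4.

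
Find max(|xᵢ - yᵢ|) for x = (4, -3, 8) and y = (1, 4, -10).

max(|x_i - y_i|) = max(|4 - 1|, |-3 - 4|, |8 - (-10)|) = max(3, 7, 18) = 18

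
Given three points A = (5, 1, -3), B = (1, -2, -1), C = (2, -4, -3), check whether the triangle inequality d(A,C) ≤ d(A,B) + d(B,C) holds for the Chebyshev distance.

d(A,B) = max(4, 3, 2) = 4, d(B,C) = max(1, 2, 2) = 2, d(A,C) = max(3, 5, 0) = 5.
d(A,C) = 5 ≤ 4 + 2 = 6. Triangle inequality is satisfied.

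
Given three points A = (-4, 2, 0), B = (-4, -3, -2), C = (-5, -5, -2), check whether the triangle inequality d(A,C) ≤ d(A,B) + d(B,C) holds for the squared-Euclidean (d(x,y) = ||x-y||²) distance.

d(A,B) = 0² + 5² + 2² = 29, d(B,C) = 1² + 2² + 0² = 5, d(A,C) = 1² + 7² + 2² = 54.
d(A,C) = 54 > 29 + 5 = 34. Triangle inequality is VIOLATED. (Squared-Euclidean is not a metric — this is a counterexample.)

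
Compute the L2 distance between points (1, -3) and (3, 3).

(Σ|x_i - y_i|^2)^(1/2) = (|1 - 3|^2 + |-3 - 3|^2)^(1/2)
= (2^2 + 6^2)^(1/2) = (4 + 36)^(1/2) = (40)^(1/2) ≈ 6.3246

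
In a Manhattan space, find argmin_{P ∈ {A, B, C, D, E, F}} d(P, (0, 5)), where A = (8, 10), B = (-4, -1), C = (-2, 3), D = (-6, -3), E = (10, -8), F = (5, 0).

Distances: d(A) = 13, d(B) = 10, d(C) = 4, d(D) = 14, d(E) = 23, d(F) = 10. Nearest: C = (-2, 3) with distance 4.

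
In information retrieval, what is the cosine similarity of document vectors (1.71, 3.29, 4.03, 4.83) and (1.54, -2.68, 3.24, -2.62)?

With u = (1.71, 3.29, 4.03, 4.83), v = (1.54, -2.68, 3.24, -2.62):
u·v = 1.71·1.54 + 3.29·(-2.68) + 4.03·3.24 + 4.83·(-2.62) = 2.6334 + (-8.8172) + 13.0572 + (-12.6546) = -5.7812.
|u| = √(1.71² + 3.29² + 4.03² + 4.83²) = √(2.9241 + 10.8241 + 16.2409 + 23.3289) = √53.318, |v| = √(1.54² + (-2.68)² + 3.24² + (-2.62)²) = √(2.3716 + 7.1824 + 10.4976 + 6.8644) = √26.916.
cos θ = (u·v)/(|u||v|) = -5.7812/(√53.318·√26.916) ≈ -0.1526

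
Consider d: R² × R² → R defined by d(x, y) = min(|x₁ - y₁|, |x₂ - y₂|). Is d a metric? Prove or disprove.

No. d fails identity of indiscernibles: take x = (-5, 0) and y = (-5, 9). Then d(x,y) = min(|-5 - (-5)|, |0 - 9|) = min(0, 9) = 0, yet x ≠ y.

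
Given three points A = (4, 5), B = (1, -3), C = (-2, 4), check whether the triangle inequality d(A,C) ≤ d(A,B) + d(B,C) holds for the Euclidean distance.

d(A,B) = √(3² + 8²) = √73 ≈ 8.544, d(B,C) = √(3² + 7²) = √58 ≈ 7.6158, d(A,C) = √(6² + 1²) = √37 ≈ 6.0828.
d(A,C) ≈ 6.0828 ≤ 8.544 + 7.6158 = 16.1598. Triangle inequality is satisfied.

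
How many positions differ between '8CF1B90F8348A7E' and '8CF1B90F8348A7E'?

Differing positions: none. Hamming distance = 0.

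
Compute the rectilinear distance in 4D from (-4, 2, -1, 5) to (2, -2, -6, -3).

Σ|x_i - y_i| = |-4 - 2| + |2 - (-2)| + |-1 - (-6)| + |5 - (-3)| = 6 + 4 + 5 + 8 = 23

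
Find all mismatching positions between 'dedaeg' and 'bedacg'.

Differing positions: 1, 5. Hamming distance = 2.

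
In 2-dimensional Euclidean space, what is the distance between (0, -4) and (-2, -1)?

√(Σ(x_i - y_i)²) = √((0 - (-2))² + (-4 - (-1))²)
= √(2² + (-3)²) = √(4 + 9) = √13 ≈ 3.6056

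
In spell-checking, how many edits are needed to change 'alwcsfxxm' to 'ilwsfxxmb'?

Let D[i][j] be the edit distance between the first i characters of 'alwcsfxxm' and the first j characters of 'ilwsfxxmb', with D[i][0] = i, D[0][j] = j, and D[i][j] = D[i-1][j-1] if the characters match, else 1 + min(D[i-1][j], D[i][j-1], D[i-1][j-1]). Filling the table (rows: prefixes of 'alwcsfxxm', columns: prefixes of 'ilwsfxxmb'):
     ε  i  l  w  s  f  x  x  m  b
  ε  0  1  2  3  4  5  6  7  8  9
  a  1  1  2  3  4  5  6  7  8  9
  l  2  2  1  2  3  4  5  6  7  8
  w  3  3  2  1  2  3  4  5  6  7
  c  4  4  3  2  2  3  4  5  6  7
  s  5  5  4  3  2  3  4  5  6  7
  f  6  6  5  4  3  2  3  4  5  6
  x  7  7  6  5  4  3  2  3  4  5
  x  8  8  7  6  5  4  3  2  3  4
  m  9  9  8  7  6  5  4  3  2  3
The bottom-right entry gives D[9][9] = 3, so no sequence of fewer than 3 edits works. Backtracking through the table gives one optimal edit sequence (3 edits):
  alwcsfxxm → ilwcsfxxm (sub a→i @1)
  ilwcsfxxm → ilwsfxxm (del c @4)
  ilwsfxxm → ilwsfxxmb (ins b @9)
Edit distance = 3.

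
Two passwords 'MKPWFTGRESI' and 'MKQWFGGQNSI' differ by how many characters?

Differing positions: 3, 6, 8, 9. Hamming distance = 4.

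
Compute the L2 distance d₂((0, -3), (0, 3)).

√(Σ(x_i - y_i)²) = √((0 - 0)² + (-3 - 3)²)
= √(0² + (-6)²) = √(0 + 36) = √36 = 6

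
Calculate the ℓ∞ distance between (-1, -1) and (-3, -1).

max(|x_i - y_i|) = max(|-1 - (-3)|, |-1 - (-1)|) = max(2, 0) = 2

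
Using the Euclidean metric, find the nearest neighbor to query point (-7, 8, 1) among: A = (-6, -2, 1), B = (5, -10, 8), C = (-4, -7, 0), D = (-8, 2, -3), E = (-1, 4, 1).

Distances: d(A) ≈ 10.0499, d(B) ≈ 22.7376, d(C) ≈ 15.3297, d(D) ≈ 7.2801, d(E) ≈ 7.2111. Nearest: E = (-1, 4, 1) with distance 7.2111.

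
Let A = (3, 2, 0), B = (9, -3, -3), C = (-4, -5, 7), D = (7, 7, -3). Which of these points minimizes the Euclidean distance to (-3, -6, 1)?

Distances: d(A) ≈ 10.0499, d(B) = 13, d(C) ≈ 6.1644, d(D) ≈ 16.8819. Nearest: C = (-4, -5, 7) with distance 6.1644.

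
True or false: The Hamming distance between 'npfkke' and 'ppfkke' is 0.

Differing positions: 1. Hamming distance = 1, so the claim that d_H = 0 is false.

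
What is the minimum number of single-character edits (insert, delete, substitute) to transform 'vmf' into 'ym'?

Let D[i][j] be the edit distance between the first i characters of 'vmf' and the first j characters of 'ym', with D[i][0] = i, D[0][j] = j, and D[i][j] = D[i-1][j-1] if the characters match, else 1 + min(D[i-1][j], D[i][j-1], D[i-1][j-1]). Filling the table (rows: prefixes of 'vmf', columns: prefixes of 'ym'):
     ε  y  m
  ε  0  1  2
  v  1  1  2
  m  2  2  1
  f  3  3  2
The bottom-right entry gives D[3][2] = 2, so no sequence of fewer than 2 edits works. Backtracking through the table gives one optimal edit sequence (2 edits):
  vmf → ymf (sub v→y @1)
  ymf → ym (del f @3)
Edit distance = 2.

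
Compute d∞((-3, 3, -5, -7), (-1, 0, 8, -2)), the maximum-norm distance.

max(|x_i - y_i|) = max(|-3 - (-1)|, |3 - 0|, |-5 - 8|, |-7 - (-2)|) = max(2, 3, 13, 5) = 13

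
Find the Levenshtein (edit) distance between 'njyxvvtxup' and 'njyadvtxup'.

Let D[i][j] be the edit distance between the first i characters of 'njyxvvtxup' and the first j characters of 'njyadvtxup', with D[i][0] = i, D[0][j] = j, and D[i][j] = D[i-1][j-1] if the characters match, else 1 + min(D[i-1][j], D[i][j-1], D[i-1][j-1]). Filling the table (rows: prefixes of 'njyxvvtxup', columns: prefixes of 'njyadvtxup'):
     ε  n  j  y  a  d  v  t  x  u  p
  ε  0  1  2  3  4  5  6  7  8  9 10
  n  1  0  1  2  3  4  5  6  7  8  9
  j  2  1  0  1  2  3  4  5  6  7  8
  y  3  2  1  0  1  2  3  4  5  6  7
  x  4  3  2  1  1  2  3  4  4  5  6
  v  5  4  3  2  2  2  2  3  4  5  6
  v  6  5  4  3  3  3  2  3  4  5  6
  t  7  6  5  4  4  4  3  2  3  4  5
  x  8  7  6  5  5  5  4  3  2  3  4
  u  9  8  7  6  6  6  5  4  3  2  3
  p 10  9  8  7  7  7  6  5  4  3  2
The bottom-right entry gives D[10][10] = 2, so no sequence of fewer than 2 edits works. Backtracking through the table gives one optimal edit sequence (2 edits):
  njyxvvtxup → njyavvtxup (sub x→a @4)
  njyavvtxup → njyadvtxup (sub v→d @5)
Edit distance = 2.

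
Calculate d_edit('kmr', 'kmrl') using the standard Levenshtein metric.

Let D[i][j] be the edit distance between the first i characters of 'kmr' and the first j characters of 'kmrl', with D[i][0] = i, D[0][j] = j, and D[i][j] = D[i-1][j-1] if the characters match, else 1 + min(D[i-1][j], D[i][j-1], D[i-1][j-1]). Filling the table (rows: prefixes of 'kmr', columns: prefixes of 'kmrl'):
     ε  k  m  r  l
  ε  0  1  2  3  4
  k  1  0  1  2  3
  m  2  1  0  1  2
  r  3  2  1  0  1
The bottom-right entry gives D[3][4] = 1, so no sequence of fewer than 1 edit works. Backtracking through the table gives one optimal edit sequence (1 edit):
  kmr → kmrl (ins l @4)
Edit distance = 1.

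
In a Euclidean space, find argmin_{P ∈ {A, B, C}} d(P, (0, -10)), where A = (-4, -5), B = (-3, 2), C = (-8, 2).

Distances: d(A) ≈ 6.4031, d(B) ≈ 12.3693, d(C) ≈ 14.4222. Nearest: A = (-4, -5) with distance 6.4031.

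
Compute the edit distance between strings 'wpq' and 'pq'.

Let D[i][j] be the edit distance between the first i characters of 'wpq' and the first j characters of 'pq', with D[i][0] = i, D[0][j] = j, and D[i][j] = D[i-1][j-1] if the characters match, else 1 + min(D[i-1][j], D[i][j-1], D[i-1][j-1]). Filling the table (rows: prefixes of 'wpq', columns: prefixes of 'pq'):
     ε  p  q
  ε  0  1  2
  w  1  1  2
  p  2  1  2
  q  3  2  1
The bottom-right entry gives D[3][2] = 1, so no sequence of fewer than 1 edit works. Backtracking through the table gives one optimal edit sequence (1 edit):
  wpq → pq (del w @1)
Edit distance = 1.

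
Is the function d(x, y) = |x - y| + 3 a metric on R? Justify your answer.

No. d fails identity of indiscernibles (specifically d(x,x) = 0): d(1, 1) = |1 - 1| + 3 = 0 + 3 = 3 ≠ 0.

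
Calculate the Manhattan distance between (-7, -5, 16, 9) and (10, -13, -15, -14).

Σ|x_i - y_i| = |-7 - 10| + |-5 - (-13)| + |16 - (-15)| + |9 - (-14)| = 17 + 8 + 31 + 23 = 79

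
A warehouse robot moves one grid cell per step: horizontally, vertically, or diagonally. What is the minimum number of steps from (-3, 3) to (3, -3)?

max(|x_i - y_i|) = max(|-3 - 3|, |3 - (-3)|) = max(6, 6) = 6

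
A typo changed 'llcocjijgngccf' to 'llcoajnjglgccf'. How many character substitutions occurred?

Differing positions: 5, 7, 10. Hamming distance = 3.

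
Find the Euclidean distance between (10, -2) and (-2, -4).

√(Σ(x_i - y_i)²) = √((10 - (-2))² + (-2 - (-4))²)
= √(12² + 2²) = √(144 + 4) = √148 ≈ 12.1655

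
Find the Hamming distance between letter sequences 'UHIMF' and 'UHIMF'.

Differing positions: none. Hamming distance = 0.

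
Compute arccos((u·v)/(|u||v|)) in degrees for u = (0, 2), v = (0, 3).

With u = (0, 2), v = (0, 3):
u·v = 0·0 + 2·3 = 0 + 6 = 6.
|u| = √(0² + 2²) = √4, |v| = √(0² + 3²) = √9, so |u||v| = √(4·9) = √36 = 6.
cos θ = (u·v)/(|u||v|) = 6/6 = 1 (the vectors are parallel, pointing the same way)
θ = arccos(1) = 0°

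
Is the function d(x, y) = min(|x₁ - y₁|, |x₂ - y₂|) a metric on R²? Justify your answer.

No. d fails identity of indiscernibles: take x = (0, 0) and y = (0, 4). Then d(x,y) = min(|0 - 0|, |0 - 4|) = min(0, 4) = 0, yet x ≠ y.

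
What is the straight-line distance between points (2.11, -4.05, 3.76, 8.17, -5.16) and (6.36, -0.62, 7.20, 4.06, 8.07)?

√(Σ(x_i - y_i)²) = √((2.11 - 6.36)² + (-4.05 - (-0.62))² + (3.76 - 7.2)² + (8.17 - 4.06)² + (-5.16 - 8.07)²)
= √((-4.25)² + (-3.43)² + (-3.44)² + 4.11² + (-13.23)²) = √(18.0625 + 11.7649 + 11.8336 + 16.8921 + 175.0329) = √233.586 ≈ 15.2835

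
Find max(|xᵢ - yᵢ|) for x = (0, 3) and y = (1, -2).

max(|x_i - y_i|) = max(|0 - 1|, |3 - (-2)|) = max(1, 5) = 5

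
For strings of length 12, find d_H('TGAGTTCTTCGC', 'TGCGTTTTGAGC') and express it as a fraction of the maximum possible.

Differing positions: 3, 7, 9, 10. Hamming distance = 4. The maximum possible Hamming distance for length-12 strings is 12, so d_H/12 = 4/12 ≈ 0.3333.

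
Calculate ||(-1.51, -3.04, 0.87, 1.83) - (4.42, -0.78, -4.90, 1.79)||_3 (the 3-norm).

(Σ|x_i - y_i|^3)^(1/3) = (|-1.51 - 4.42|^3 + |-3.04 - (-0.78)|^3 + |0.87 - (-4.9)|^3 + |1.83 - 1.79|^3)^(1/3)
= (5.93^3 + 2.26^3 + 5.77^3 + 0.04^3)^(1/3) ≈ (208.5279 + 11.5432 + 192.1 + 0.0001)^(1/3) = (412.1712)^(1/3) ≈ 7.442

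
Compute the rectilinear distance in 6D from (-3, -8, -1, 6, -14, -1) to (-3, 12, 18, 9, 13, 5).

Σ|x_i - y_i| = |-3 - (-3)| + |-8 - 12| + |-1 - 18| + |6 - 9| + |-14 - 13| + |-1 - 5| = 0 + 20 + 19 + 3 + 27 + 6 = 75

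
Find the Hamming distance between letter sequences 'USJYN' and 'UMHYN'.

Differing positions: 2, 3. Hamming distance = 2.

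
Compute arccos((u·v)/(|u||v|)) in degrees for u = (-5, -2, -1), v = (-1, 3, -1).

With u = (-5, -2, -1), v = (-1, 3, -1):
u·v = (-5)·(-1) + (-2)·3 + (-1)·(-1) = 5 + (-6) + 1 = 0.
|u| = √((-5)² + (-2)² + (-1)²) = √30, |v| = √((-1)² + 3² + (-1)²) = √11, so |u||v| = √(30·11) = √330.
cos θ = (u·v)/(|u||v|) = 0/√330 = 0 (the vectors are orthogonal)
θ = arccos(0) = 90°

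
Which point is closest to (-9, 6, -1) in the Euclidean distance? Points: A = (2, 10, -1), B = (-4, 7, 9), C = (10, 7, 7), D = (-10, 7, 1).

Distances: d(A) ≈ 11.7047, d(B) ≈ 11.225, d(C) ≈ 20.6398, d(D) ≈ 2.4495. Nearest: D = (-10, 7, 1) with distance 2.4495.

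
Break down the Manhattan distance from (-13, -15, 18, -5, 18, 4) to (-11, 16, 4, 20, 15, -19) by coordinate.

Σ|x_i - y_i| = |-13 - (-11)| + |-15 - 16| + |18 - 4| + |-5 - 20| + |18 - 15| + |4 - (-19)| = 2 + 31 + 14 + 25 + 3 + 23 = 98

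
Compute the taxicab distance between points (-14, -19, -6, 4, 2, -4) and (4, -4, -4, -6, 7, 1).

Σ|x_i - y_i| = |-14 - 4| + |-19 - (-4)| + |-6 - (-4)| + |4 - (-6)| + |2 - 7| + |-4 - 1| = 18 + 15 + 2 + 10 + 5 + 5 = 55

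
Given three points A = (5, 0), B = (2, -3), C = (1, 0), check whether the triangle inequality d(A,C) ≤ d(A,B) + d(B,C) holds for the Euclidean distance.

d(A,B) = √(3² + 3²) = √18 ≈ 4.2426, d(B,C) = √(1² + 3²) = √10 ≈ 3.1623, d(A,C) = √(4² + 0²) = √16 = 4.
d(A,C) = 4 ≤ 4.2426 + 3.1623 = 7.4049. Triangle inequality is satisfied.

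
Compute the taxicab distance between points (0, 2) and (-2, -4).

Σ|x_i - y_i| = |0 - (-2)| + |2 - (-4)| = 2 + 6 = 8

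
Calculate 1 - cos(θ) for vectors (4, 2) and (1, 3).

With u = (4, 2), v = (1, 3):
u·v = 4·1 + 2·3 = 4 + 6 = 10.
|u| = √(4² + 2²) = √20, |v| = √(1² + 3²) = √10, so |u||v| = √(20·10) = √200.
cos θ = (u·v)/(|u||v|) = 10/√200 ≈ 0.7071
Cosine distance = 1 - cos θ ≈ 1 - 0.7071 = 0.2929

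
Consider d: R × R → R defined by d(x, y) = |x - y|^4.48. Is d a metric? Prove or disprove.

No. d(x,y) = |x-y|^4.48 fails the triangle inequality since p = 4.48 > 1. Counterexample: x = 0, y = 1, z = 4. d(x,z) = |0 - 4|^4.48 = 4^4.48 ≈ 497.9993, but d(x,y) + d(y,z) = 1^4.48 + 3^4.48 ≈ 1 + 137.2471 = 138.2471. Since 497.9993 > 138.2471, the triangle inequality is violated.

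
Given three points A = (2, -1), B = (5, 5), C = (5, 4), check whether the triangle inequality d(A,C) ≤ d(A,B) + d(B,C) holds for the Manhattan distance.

d(A,B) = 3 + 6 = 9, d(B,C) = 0 + 1 = 1, d(A,C) = 3 + 5 = 8.
d(A,C) = 8 ≤ 9 + 1 = 10. Triangle inequality is satisfied.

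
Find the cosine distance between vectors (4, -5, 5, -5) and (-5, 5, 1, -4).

With u = (4, -5, 5, -5), v = (-5, 5, 1, -4):
u·v = 4·(-5) + (-5)·5 + 5·1 + (-5)·(-4) = (-20) + (-25) + 5 + 20 = -20.
|u| = √(4² + (-5)² + 5² + (-5)²) = √91, |v| = √((-5)² + 5² + 1² + (-4)²) = √67, so |u||v| = √(91·67) = √6097.
cos θ = (u·v)/(|u||v|) = -20/√6097 ≈ -0.2561
Cosine distance = 1 - cos θ ≈ 1 - (-0.2561) = 1.2561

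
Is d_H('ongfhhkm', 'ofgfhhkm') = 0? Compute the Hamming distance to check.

Differing positions: 2. Hamming distance = 1, so the claim that d_H = 0 is false.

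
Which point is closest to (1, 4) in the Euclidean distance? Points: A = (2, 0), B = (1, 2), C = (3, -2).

Distances: d(A) ≈ 4.1231, d(B) = 2, d(C) ≈ 6.3246. Nearest: B = (1, 2) with distance 2.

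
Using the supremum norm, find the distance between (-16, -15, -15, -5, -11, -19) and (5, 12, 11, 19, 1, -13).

max(|x_i - y_i|) = max(|-16 - 5|, |-15 - 12|, |-15 - 11|, |-5 - 19|, |-11 - 1|, |-19 - (-13)|) = max(21, 27, 26, 24, 12, 6) = 27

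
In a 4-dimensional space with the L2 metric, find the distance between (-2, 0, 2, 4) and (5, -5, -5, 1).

(Σ|x_i - y_i|^2)^(1/2) = (|-2 - 5|^2 + |0 - (-5)|^2 + |2 - (-5)|^2 + |4 - 1|^2)^(1/2)
= (7^2 + 5^2 + 7^2 + 3^2)^(1/2) = (49 + 25 + 49 + 9)^(1/2) = (132)^(1/2) ≈ 11.4891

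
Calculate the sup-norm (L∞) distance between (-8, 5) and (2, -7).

max(|x_i - y_i|) = max(|-8 - 2|, |5 - (-7)|) = max(10, 12) = 12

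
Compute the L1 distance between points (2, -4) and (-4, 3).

Σ|x_i - y_i| = |2 - (-4)| + |-4 - 3| = 6 + 7 = 13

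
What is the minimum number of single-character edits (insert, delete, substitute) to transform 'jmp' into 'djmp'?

Let D[i][j] be the edit distance between the first i characters of 'jmp' and the first j characters of 'djmp', with D[i][0] = i, D[0][j] = j, and D[i][j] = D[i-1][j-1] if the characters match, else 1 + min(D[i-1][j], D[i][j-1], D[i-1][j-1]). Filling the table (rows: prefixes of 'jmp', columns: prefixes of 'djmp'):
     ε  d  j  m  p
  ε  0  1  2  3  4
  j  1  1  1  2  3
  m  2  2  2  1  2
  p  3  3  3  2  1
The bottom-right entry gives D[3][4] = 1, so no sequence of fewer than 1 edit works. Backtracking through the table gives one optimal edit sequence (1 edit):
  jmp → djmp (ins d @1)
Edit distance = 1.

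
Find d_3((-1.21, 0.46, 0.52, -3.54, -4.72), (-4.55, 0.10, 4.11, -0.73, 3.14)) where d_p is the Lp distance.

(Σ|x_i - y_i|^3)^(1/3) = (|-1.21 - (-4.55)|^3 + |0.46 - 0.1|^3 + |0.52 - 4.11|^3 + |-3.54 - (-0.73)|^3 + |-4.72 - 3.14|^3)^(1/3)
= (3.34^3 + 0.36^3 + 3.59^3 + 2.81^3 + 7.86^3)^(1/3) ≈ (37.2597 + 0.0467 + 46.2683 + 22.188 + 485.5877)^(1/3) = (591.3504)^(1/3) ≈ 8.3936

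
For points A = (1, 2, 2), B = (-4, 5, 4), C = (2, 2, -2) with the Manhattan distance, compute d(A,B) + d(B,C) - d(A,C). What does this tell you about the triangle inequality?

d(A,B) = 5 + 3 + 2 = 10, d(B,C) = 6 + 3 + 6 = 15, d(A,C) = 1 + 0 + 4 = 5.
d(A,B) + d(B,C) - d(A,C) = 10 + 15 - 5 = 25 - 5 = 20. This is ≥ 0, so the triangle inequality holds for these points.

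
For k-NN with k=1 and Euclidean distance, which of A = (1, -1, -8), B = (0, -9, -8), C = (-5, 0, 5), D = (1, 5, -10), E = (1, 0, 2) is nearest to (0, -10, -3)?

Distances: d(A) ≈ 10.3441, d(B) ≈ 5.099, d(C) ≈ 13.7477, d(D) ≈ 16.5831, d(E) ≈ 11.225. Nearest: B = (0, -9, -8) with distance 5.099.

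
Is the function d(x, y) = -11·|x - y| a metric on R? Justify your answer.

No. With c = -11 < 0, d fails non-negativity: d(5, 14) = -11·|5 - 14| = -11·9 = -99 < 0.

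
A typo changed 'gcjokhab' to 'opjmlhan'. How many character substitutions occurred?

Differing positions: 1, 2, 4, 5, 8. Hamming distance = 5.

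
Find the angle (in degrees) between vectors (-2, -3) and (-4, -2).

With u = (-2, -3), v = (-4, -2):
u·v = (-2)·(-4) + (-3)·(-2) = 8 + 6 = 14.
|u| = √((-2)² + (-3)²) = √13, |v| = √((-4)² + (-2)²) = √20, so |u||v| = √(13·20) = √260.
cos θ = (u·v)/(|u||v|) = 14/√260 ≈ 0.868243
θ = arccos(0.868243) ≈ 29.74°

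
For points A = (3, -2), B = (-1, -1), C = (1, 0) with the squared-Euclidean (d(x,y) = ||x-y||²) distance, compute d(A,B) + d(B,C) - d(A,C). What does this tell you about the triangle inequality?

d(A,B) = 4² + 1² = 17, d(B,C) = 2² + 1² = 5, d(A,C) = 2² + 2² = 8.
d(A,B) + d(B,C) - d(A,C) = 17 + 5 - 8 = 22 - 8 = 14. This is ≥ 0, so the triangle inequality holds for these points.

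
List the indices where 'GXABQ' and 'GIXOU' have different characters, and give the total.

Differing positions: 2, 3, 4, 5. Hamming distance = 4.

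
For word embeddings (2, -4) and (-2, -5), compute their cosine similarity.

With u = (2, -4), v = (-2, -5):
u·v = 2·(-2) + (-4)·(-5) = (-4) + 20 = 16.
|u| = √(2² + (-4)²) = √20, |v| = √((-2)² + (-5)²) = √29, so |u||v| = √(20·29) = √580.
cos θ = (u·v)/(|u||v|) = 16/√580 ≈ 0.6644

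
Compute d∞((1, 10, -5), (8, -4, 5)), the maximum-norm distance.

max(|x_i - y_i|) = max(|1 - 8|, |10 - (-4)|, |-5 - 5|) = max(7, 14, 10) = 14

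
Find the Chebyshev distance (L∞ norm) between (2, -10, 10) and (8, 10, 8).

max(|x_i - y_i|) = max(|2 - 8|, |-10 - 10|, |10 - 8|) = max(6, 20, 2) = 20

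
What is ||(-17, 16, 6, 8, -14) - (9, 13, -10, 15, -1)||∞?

max(|x_i - y_i|) = max(|-17 - 9|, |16 - 13|, |6 - (-10)|, |8 - 15|, |-14 - (-1)|) = max(26, 3, 16, 7, 13) = 26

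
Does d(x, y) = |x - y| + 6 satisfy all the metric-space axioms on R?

No. d fails identity of indiscernibles (specifically d(x,x) = 0): d(0, 0) = |0 - 0| + 6 = 0 + 6 = 6 ≠ 0.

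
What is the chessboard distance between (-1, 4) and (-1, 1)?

max(|x_i - y_i|) = max(|-1 - (-1)|, |4 - 1|) = max(0, 3) = 3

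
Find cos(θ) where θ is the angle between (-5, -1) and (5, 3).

With u = (-5, -1), v = (5, 3):
u·v = (-5)·5 + (-1)·3 = (-25) + (-3) = -28.
|u| = √((-5)² + (-1)²) = √26, |v| = √(5² + 3²) = √34, so |u||v| = √(26·34) = √884.
cos θ = (u·v)/(|u||v|) = -28/√884 ≈ -0.9417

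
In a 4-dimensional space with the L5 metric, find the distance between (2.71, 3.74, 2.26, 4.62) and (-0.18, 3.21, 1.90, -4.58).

(Σ|x_i - y_i|^5)^(1/5) = (|2.71 - (-0.18)|^5 + |3.74 - 3.21|^5 + |2.26 - 1.9|^5 + |4.62 - (-4.58)|^5)^(1/5)
= (2.89^5 + 0.53^5 + 0.36^5 + 9.2^5)^(1/5) ≈ (201.5994 + 0.0418 + 0.006 + 65908.1523)^(1/5) = (66109.7995)^(1/5) ≈ 9.2056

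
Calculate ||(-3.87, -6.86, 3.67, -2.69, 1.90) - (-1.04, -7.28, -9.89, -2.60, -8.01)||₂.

√(Σ(x_i - y_i)²) = √((-3.87 - (-1.04))² + (-6.86 - (-7.28))² + (3.67 - (-9.89))² + (-2.69 - (-2.6))² + (1.9 - (-8.01))²)
= √((-2.83)² + 0.42² + 13.56² + (-0.09)² + 9.91²) = √(8.0089 + 0.1764 + 183.8736 + 0.0081 + 98.2081) = √290.2751 ≈ 17.0375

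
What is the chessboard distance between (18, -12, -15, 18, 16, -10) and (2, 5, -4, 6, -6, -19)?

max(|x_i - y_i|) = max(|18 - 2|, |-12 - 5|, |-15 - (-4)|, |18 - 6|, |16 - (-6)|, |-10 - (-19)|) = max(16, 17, 11, 12, 22, 9) = 22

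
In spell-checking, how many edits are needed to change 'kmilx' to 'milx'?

Let D[i][j] be the edit distance between the first i characters of 'kmilx' and the first j characters of 'milx', with D[i][0] = i, D[0][j] = j, and D[i][j] = D[i-1][j-1] if the characters match, else 1 + min(D[i-1][j], D[i][j-1], D[i-1][j-1]). Filling the table (rows: prefixes of 'kmilx', columns: prefixes of 'milx'):
     ε  m  i  l  x
  ε  0  1  2  3  4
  k  1  1  2  3  4
  m  2  1  2  3  4
  i  3  2  1  2  3
  l  4  3  2  1  2
  x  5  4  3  2  1
The bottom-right entry gives D[5][4] = 1, so no sequence of fewer than 1 edit works. Backtracking through the table gives one optimal edit sequence (1 edit):
  kmilx → milx (del k @1)
Edit distance = 1.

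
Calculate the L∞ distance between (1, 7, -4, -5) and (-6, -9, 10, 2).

max(|x_i - y_i|) = max(|1 - (-6)|, |7 - (-9)|, |-4 - 10|, |-5 - 2|) = max(7, 16, 14, 7) = 16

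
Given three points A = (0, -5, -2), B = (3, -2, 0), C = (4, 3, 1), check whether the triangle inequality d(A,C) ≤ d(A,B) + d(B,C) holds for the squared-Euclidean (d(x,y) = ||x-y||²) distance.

d(A,B) = 3² + 3² + 2² = 22, d(B,C) = 1² + 5² + 1² = 27, d(A,C) = 4² + 8² + 3² = 89.
d(A,C) = 89 > 22 + 27 = 49. Triangle inequality is VIOLATED. (Squared-Euclidean is not a metric — this is a counterexample.)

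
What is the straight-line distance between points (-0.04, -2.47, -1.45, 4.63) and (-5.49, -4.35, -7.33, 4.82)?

√(Σ(x_i - y_i)²) = √((-0.04 - (-5.49))² + (-2.47 - (-4.35))² + (-1.45 - (-7.33))² + (4.63 - 4.82)²)
= √(5.45² + 1.88² + 5.88² + (-0.19)²) = √(29.7025 + 3.5344 + 34.5744 + 0.0361) = √67.8474 ≈ 8.237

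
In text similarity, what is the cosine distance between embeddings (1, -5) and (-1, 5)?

With u = (1, -5), v = (-1, 5):
u·v = 1·(-1) + (-5)·5 = (-1) + (-25) = -26.
|u| = √(1² + (-5)²) = √26, |v| = √((-1)² + 5²) = √26, so |u||v| = √(26·26) = √676 = 26.
cos θ = (u·v)/(|u||v|) = -26/26 = -1
Cosine distance = 1 - cos θ = 1 - (-1) = 2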